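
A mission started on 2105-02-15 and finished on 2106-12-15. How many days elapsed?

February 2105: 28 − 15 = 13 days remain (2105 is not a leap year, so February has 28 days).
Then 21 full months totalling 640 days.
December 1–15, 2106: 15 days.
Total: 13 + 640 + 15 = 668 days.

668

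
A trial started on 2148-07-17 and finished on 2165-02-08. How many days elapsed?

Day-of-year of July 17, 2148: 199.
Day-of-year of February 8, 2165: 39.
2148 has 366 days, so 366 − 199 = 167 days remain in 2148.
Full years 2149–2164: 12 common + 4 leap = 12×365 + 4×366 = 5844 days.
Total: 167 + 5844 + 39 = 6050 days.

6050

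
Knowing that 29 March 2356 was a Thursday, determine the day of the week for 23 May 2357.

Thursday

March 2356: 31 − 29 = 2 days remain.
Then 13 full months totalling 395 days.
May 1–23, 2357: 23 days.
Total: 2 + 395 + 23 = 420 days.
420 is a multiple of 7, so 23 May 2357 falls on the same weekday: Thursday.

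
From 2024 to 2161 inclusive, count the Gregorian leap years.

Years divisible by 4: 2024, 2028, …, 2160 — 35 in all.
Of these, 2100 is divisible by 100 but not 400, so not leap.
Leap years: 35 − 1 = 34.

34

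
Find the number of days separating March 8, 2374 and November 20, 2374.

March 2374: 31 − 8 = 23 days remain.
Then April (30), May (31), June (30), July (31), August (31), September (30), October (31): 30 + 31 + 30 + 31 + 31 + 30 + 31 = 214 days.
November 1–20, 2374: 20 days.
Total: 23 + 214 + 20 = 257 days.

257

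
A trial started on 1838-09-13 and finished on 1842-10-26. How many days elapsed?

1504

September 13, 1838 → September 13, 1839: 365 days.
September 13, 1839 → September 13, 1840: 366 days (1840 is a leap year).
September 13, 1840 → September 13, 1841: 365 days.
September 13, 1841 → September 13, 1842: 365 days.
September 1842: 30 − 13 = 17 days remain.
October 1–26, 1842: 26 days.
Residual: 43 days.
Total: 1504 days.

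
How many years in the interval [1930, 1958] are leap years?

Years divisible by 4 in [1930, 1958]: 1932, 1936, 1940, 1944, 1948, 1952, 1956.
No century exceptions apply. Count: 7.

7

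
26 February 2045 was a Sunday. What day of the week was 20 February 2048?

Thursday

Day-of-year of February 26, 2045: 57.
Day-of-year of February 20, 2048: 51.
2045 has 365 days, so 365 − 57 = 308 days remain in 2045.
Full years: 2046: 365; 2047: 365. Sum = 730.
Total: 308 + 730 + 51 = 1089 days.
1089 mod 7 = 4, so 4 days after Sunday is Thursday.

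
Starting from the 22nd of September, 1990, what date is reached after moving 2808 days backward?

the 14th of January, 1983

Count 2808 days before September 22, 1990:
Day-of-year of January 14, 1983: 14.
Day-of-year of September 22, 1990: 265.
1983 has 365 days, so 365 − 14 = 351 days remain in 1983.
Full years: 1984: 366; 1985: 365; 1986: 365; 1987: 365; 1988: 366; 1989: 365. Sum = 2192.
Total: 351 + 2192 + 265 = 2808 days.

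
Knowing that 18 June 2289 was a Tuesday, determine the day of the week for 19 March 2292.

Day-of-year of June 18, 2289: 169.
Day-of-year of March 19, 2292: 79.
2289 has 365 days, so 365 − 169 = 196 days remain in 2289.
Full years: 2290: 365; 2291: 365. Sum = 730.
Total: 196 + 730 + 79 = 1005 days.
1005 mod 7 = 4, so 4 days after Tuesday is Saturday.

Saturday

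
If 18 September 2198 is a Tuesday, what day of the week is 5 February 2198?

Monday

Count forward from the earlier date (February 5, 2198) to the later (September 18, 2198):
February 2198: 28 − 5 = 23 days remain (2198 is not a leap year, so February has 28 days).
Then March (31), April (30), May (31), June (30), July (31), August (31): 31 + 30 + 31 + 30 + 31 + 31 = 184 days.
September 1–18, 2198: 18 days.
Total: 23 + 184 + 18 = 225 days.
225 mod 7 = 1, so 1 day before Tuesday is Monday.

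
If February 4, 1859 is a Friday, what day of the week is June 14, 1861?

Friday

Day-of-year of February 4, 1859: 35.
Day-of-year of June 14, 1861: 165.
1859 has 365 days, so 365 − 35 = 330 days remain in 1859.
Full years: 1860: 366. Sum = 366.
Total: 330 + 366 + 165 = 861 days.
861 is a multiple of 7, so June 14, 1861 falls on the same weekday: Friday.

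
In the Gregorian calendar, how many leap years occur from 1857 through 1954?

Years divisible by 4: 1860, 1864, …, 1952 — 24 in all.
Of these, 1900 is divisible by 100 but not 400, so not leap.
Leap years: 24 − 1 = 23.

23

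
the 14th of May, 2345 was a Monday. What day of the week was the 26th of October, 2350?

Thursday

May 14, 2345 → May 14, 2346: 365 days.
May 14, 2346 → May 14, 2347: 365 days.
May 14, 2347 → May 14, 2348: 366 days (2348 is a leap year).
May 14, 2348 → May 14, 2349: 365 days.
May 14, 2349 → May 14, 2350: 365 days.
May 2350: 31 − 14 = 17 days remain.
Then June (30), July (31), August (31), September (30): 30 + 31 + 31 + 30 = 122 days.
October 1–26, 2350: 26 days.
Residual: 165 days.
Total: 1991 days.
1991 mod 7 = 3, so 3 days after Monday is Thursday.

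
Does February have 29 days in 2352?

Yes

2352 is a leap year.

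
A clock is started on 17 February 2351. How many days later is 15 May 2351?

February 2351: 28 − 17 = 11 days remain (2351 is not a leap year, so February has 28 days).
Then March (31), April (30): 31 + 30 = 61 days.
May 1–15, 2351: 15 days.
Total: 11 + 61 + 15 = 87 days.

87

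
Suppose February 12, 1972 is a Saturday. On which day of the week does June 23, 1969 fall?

Count forward from the earlier date (June 23, 1969) to the later (February 12, 1972):
June 23, 1969 → June 23, 1970: 365 days.
June 23, 1970 → June 23, 1971: 365 days.
June 1971: 30 − 23 = 7 days remain.
Then July (31), August (31), September (30), October (31), November (30), December (31), January (31): 31 + 31 + 30 + 31 + 30 + 31 + 31 = 215 days.
February 1–12, 1972: 12 days (1972 is a leap year).
Residual: 234 days.
Total: 964 days.
964 mod 7 = 5, so 5 days before Saturday is Monday.

Monday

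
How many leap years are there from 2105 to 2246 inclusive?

34

Years divisible by 4: 2108, 2112, …, 2244 — 35 in all.
Of these, 2200 is divisible by 100 but not 400, so not leap.
Leap years: 35 − 1 = 34.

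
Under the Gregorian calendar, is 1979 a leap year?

No

1979 is not a leap year.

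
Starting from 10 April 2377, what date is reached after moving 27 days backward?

14 March 2377

Count 27 days before April 10, 2377:
March 2377: 31 − 14 = 17 days remain.
April 1–10, 2377: 10 days.
Total: 17 + 10 = 27 days.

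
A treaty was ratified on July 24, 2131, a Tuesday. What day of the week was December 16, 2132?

Day-of-year of July 24, 2131: 205.
Day-of-year of December 16, 2132: 351.
2131 has 365 days, so 365 − 205 = 160 days remain in 2131.
Total: 160 + 351 = 511 days.
511 is a multiple of 7, so December 16, 2132 falls on the same weekday: Tuesday.

Tuesday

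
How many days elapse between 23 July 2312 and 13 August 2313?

July 2312: 31 − 23 = 8 days remain.
Then 12 full months totalling 365 days.
August 1–13, 2313: 13 days.
Total: 8 + 365 + 13 = 386 days.

386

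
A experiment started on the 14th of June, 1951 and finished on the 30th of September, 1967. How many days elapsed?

5952

Day-of-year of June 14, 1951: 165.
Day-of-year of September 30, 1967: 273.
1951 has 365 days, so 365 − 165 = 200 days remain in 1951.
Full years 1952–1966: 11 common + 4 leap = 11×365 + 4×366 = 5479 days.
Total: 200 + 5479 + 273 = 5952 days.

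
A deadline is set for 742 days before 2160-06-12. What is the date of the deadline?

2158-06-01

Count 742 days before June 12, 2160:
June 2158: 30 − 1 = 29 days remain.
Then 23 full months totalling 701 days.
June 1–12, 2160: 12 days.
Total: 29 + 701 + 12 = 742 days.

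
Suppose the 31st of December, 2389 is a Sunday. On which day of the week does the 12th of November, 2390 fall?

Monday

Day-of-year of December 31, 2389: 365.
Day-of-year of November 12, 2390: 316.
2389 has 365 days, so 365 − 365 = 0 days remain in 2389.
Total: 0 + 316 = 316 days.
316 mod 7 = 1, so 1 day after Sunday is Monday.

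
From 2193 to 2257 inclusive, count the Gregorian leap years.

15

Years divisible by 4: 2196, 2200, …, 2256 — 16 in all.
Of these, 2200 is divisible by 100 but not 400, so not leap.
Leap years: 16 − 1 = 15.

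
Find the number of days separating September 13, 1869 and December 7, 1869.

85

September 1869: 30 − 13 = 17 days remain.
Then October (31), November (30): 31 + 30 = 61 days.
December 1–7, 1869: 7 days.
Total: 17 + 61 + 7 = 85 days.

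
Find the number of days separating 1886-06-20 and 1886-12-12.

175

June 1886: 30 − 20 = 10 days remain.
Then July (31), August (31), September (30), October (31), November (30): 31 + 31 + 30 + 31 + 30 = 153 days.
December 1–12, 1886: 12 days.
Total: 10 + 153 + 12 = 175 days.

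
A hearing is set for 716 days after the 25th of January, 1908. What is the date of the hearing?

the 10th of January, 1910

Count 716 days after January 25, 1908:
January 25, 1908 → January 25, 1909: 366 days (1908 is a leap year).
January 1909: 31 − 25 = 6 days remain.
Then 11 full months totalling 334 days.
January 1–10, 1910: 10 days.
Residual: 350 days.
Total: 716 days.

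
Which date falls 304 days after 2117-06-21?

2118-04-21

Count 304 days after June 21, 2117:
Day-of-year of June 21, 2117: 172.
Day-of-year of April 21, 2118: 111.
2117 has 365 days, so 365 − 172 = 193 days remain in 2117.
Total: 193 + 111 = 304 days.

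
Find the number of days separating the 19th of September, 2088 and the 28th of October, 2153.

From September 19, 2088 to September 19, 2153: 65 years, of which 15 contain a Feb 29 — 50×365 + 15×366 = 23740 days.
(2100 is not a leap year (divisible by 100 but not 400).)
September 2153: 30 − 19 = 11 days remain.
October 1–28, 2153: 28 days.
Residual: 39 days.
Total: 23779 days.

23779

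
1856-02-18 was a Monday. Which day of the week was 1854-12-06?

Count forward from the earlier date (December 6, 1854) to the later (February 18, 1856):
December 6, 1854 → December 6, 1855: 365 days.
December 1855: 31 − 6 = 25 days remain.
Then January (31): 31 days.
February 1–18, 1856: 18 days (1856 is a leap year).
Residual: 74 days.
Total: 439 days.
439 mod 7 = 5, so 5 days before Monday is Wednesday.

Wednesday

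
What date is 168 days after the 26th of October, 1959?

the 11th of April, 1960

Count 168 days after October 26, 1959:
October 1959: 31 − 26 = 5 days remain.
Then November (30), December (31), January (31), February 1960 (29), March (31): 30 + 31 + 31 + 29 + 31 = 152 days.
April 1–11, 1960: 11 days.
Residual: 168 days.
Total: 168 days.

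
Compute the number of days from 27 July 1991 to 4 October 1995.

July 27, 1991 → July 27, 1992: 366 days (1992 is a leap year).
July 27, 1992 → July 27, 1993: 365 days.
July 27, 1993 → July 27, 1994: 365 days.
July 27, 1994 → July 27, 1995: 365 days.
July 1995: 31 − 27 = 4 days remain.
Then August (31), September (30): 31 + 30 = 61 days.
October 1–4, 1995: 4 days.
Residual: 69 days.
Total: 1530 days.

1530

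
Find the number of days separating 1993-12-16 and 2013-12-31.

From December 16, 1993 to December 16, 2013: 20 years, of which 5 contain a Feb 29 — 15×365 + 5×366 = 7305 days.
(2000 is a leap year (divisible by 400).)
Within December 2013: 31 − 16 = 15 days.
Total: 7320 days.

7320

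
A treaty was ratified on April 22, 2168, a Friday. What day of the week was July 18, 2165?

Count forward from the earlier date (July 18, 2165) to the later (April 22, 2168):
Day-of-year of July 18, 2165: 199.
Day-of-year of April 22, 2168: 113.
2165 has 365 days, so 365 − 199 = 166 days remain in 2165.
Full years: 2166: 365; 2167: 365. Sum = 730.
Total: 166 + 730 + 113 = 1009 days.
1009 mod 7 = 1, so 1 day before Friday is Thursday.

Thursday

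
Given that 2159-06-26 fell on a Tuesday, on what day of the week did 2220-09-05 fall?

Tuesday

Day-of-year of June 26, 2159: 177.
Day-of-year of September 5, 2220: 249.
2159 has 365 days, so 365 − 177 = 188 days remain in 2159.
Full years 2160–2219: 46 common + 14 leap = 46×365 + 14×366 = 21914 days.
Total: 188 + 21914 + 249 = 22351 days.
22351 is a multiple of 7, so 2220-09-05 falls on the same weekday: Tuesday.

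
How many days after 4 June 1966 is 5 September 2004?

From June 4, 1966 to June 4, 2004: 38 years, of which 10 contain a Feb 29 — 28×365 + 10×366 = 13880 days.
(2000 is a leap year (divisible by 400).)
June 2004: 30 − 4 = 26 days remain.
Then July (31), August (31): 31 + 31 = 62 days.
September 1–5, 2004: 5 days.
Residual: 93 days.
Total: 13973 days.

13973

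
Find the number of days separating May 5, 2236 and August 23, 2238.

840

Day-of-year of May 5, 2236: 126.
Day-of-year of August 23, 2238: 235.
2236 has 366 days, so 366 − 126 = 240 days remain in 2236.
Full years: 2237: 365. Sum = 365.
Total: 240 + 365 + 235 = 840 days.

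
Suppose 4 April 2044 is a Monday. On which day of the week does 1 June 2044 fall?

April 2044: 30 − 4 = 26 days remain.
Then May (31): 31 days.
June 1, 2044: 1 day.
Total: 26 + 31 + 1 = 58 days.
58 mod 7 = 2, so 2 days after Monday is Wednesday.

Wednesday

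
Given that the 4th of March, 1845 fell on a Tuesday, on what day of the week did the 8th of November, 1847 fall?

Monday

March 4, 1845 → March 4, 1846: 365 days.
March 4, 1846 → March 4, 1847: 365 days.
March 1847: 31 − 4 = 27 days remain.
Then April (30), May (31), June (30), July (31), August (31), September (30), October (31): 30 + 31 + 30 + 31 + 31 + 30 + 31 = 214 days.
November 1–8, 1847: 8 days.
Residual: 249 days.
Total: 979 days.
979 mod 7 = 6, so 6 days after Tuesday is Monday.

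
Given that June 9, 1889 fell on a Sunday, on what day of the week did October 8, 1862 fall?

Count forward from the earlier date (October 8, 1862) to the later (June 9, 1889):
Day-of-year of October 8, 1862: 281.
Day-of-year of June 9, 1889: 160.
1862 has 365 days, so 365 − 281 = 84 days remain in 1862.
Full years 1863–1888: 19 common + 7 leap = 19×365 + 7×366 = 9497 days.
Total: 84 + 9497 + 160 = 9741 days.
9741 mod 7 = 4, so 4 days before Sunday is Wednesday.

Wednesday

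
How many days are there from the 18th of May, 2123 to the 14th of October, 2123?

May 2123: 31 − 18 = 13 days remain.
Then June (30), July (31), August (31), September (30): 30 + 31 + 31 + 30 = 122 days.
October 1–14, 2123: 14 days.
Total: 13 + 122 + 14 = 149 days.

149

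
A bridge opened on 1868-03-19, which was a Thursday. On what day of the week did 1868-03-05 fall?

Count forward from the earlier date (March 5, 1868) to the later (March 19, 1868):
Within March 1868: 19 − 5 = 14 days.
14 is a multiple of 7, so 1868-03-05 falls on the same weekday: Thursday.

Thursday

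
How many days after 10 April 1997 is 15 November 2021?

Day-of-year of April 10, 1997: 100.
Day-of-year of November 15, 2021: 319.
1997 has 365 days, so 365 − 100 = 265 days remain in 1997.
Full years 1998–2020: 17 common + 6 leap = 17×365 + 6×366 = 8401 days.
Total: 265 + 8401 + 319 = 8985 days.

8985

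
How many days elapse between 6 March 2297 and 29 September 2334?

From March 6, 2297 to March 6, 2334: 37 years, of which 8 contain a Feb 29 — 29×365 + 8×366 = 13513 days.
(2300 is not a leap year (divisible by 100 but not 400).)
March 2334: 31 − 6 = 25 days remain.
Then April (30), May (31), June (30), July (31), August (31): 30 + 31 + 30 + 31 + 31 = 153 days.
September 1–29, 2334: 29 days.
Residual: 207 days.
Total: 13720 days.

13720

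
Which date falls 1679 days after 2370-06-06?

2375-01-10

Count 1679 days after June 6, 2370:
June 6, 2370 → June 6, 2371: 365 days.
June 6, 2371 → June 6, 2372: 366 days (2372 is a leap year).
June 6, 2372 → June 6, 2373: 365 days.
June 6, 2373 → June 6, 2374: 365 days.
June 2374: 30 − 6 = 24 days remain.
Then July (31), August (31), September (30), October (31), November (30), December (31): 31 + 31 + 30 + 31 + 30 + 31 = 184 days.
January 1–10, 2375: 10 days.
Residual: 218 days.
Total: 1679 days.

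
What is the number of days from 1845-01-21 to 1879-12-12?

From January 21, 1845 to January 21, 1879: 34 years, of which 8 contain a Feb 29 — 26×365 + 8×366 = 12418 days.
January 1879: 31 − 21 = 10 days remain.
Then 10 full months totalling 303 days.
December 1–12, 1879: 12 days.
Residual: 325 days.
Total: 12743 days.

12743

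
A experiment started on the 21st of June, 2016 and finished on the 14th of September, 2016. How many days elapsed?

June 2016: 30 − 21 = 9 days remain.
Then July (31), August (31): 31 + 31 = 62 days.
September 1–14, 2016: 14 days.
Total: 9 + 62 + 14 = 85 days.

85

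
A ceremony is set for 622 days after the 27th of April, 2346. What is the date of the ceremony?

the 9th of January, 2348

Count 622 days after April 27, 2346:
Day-of-year of April 27, 2346: 117.
Day-of-year of January 9, 2348: 9.
2346 has 365 days, so 365 − 117 = 248 days remain in 2346.
Full years: 2347: 365. Sum = 365.
Total: 248 + 365 + 9 = 622 days.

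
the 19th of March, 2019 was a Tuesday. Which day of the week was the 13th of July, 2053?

From March 19, 2019 to March 19, 2053: 34 years, of which 9 contain a Feb 29 — 25×365 + 9×366 = 12419 days.
March 2053: 31 − 19 = 12 days remain.
Then April (30), May (31), June (30): 30 + 31 + 30 = 91 days.
July 1–13, 2053: 13 days.
Residual: 116 days.
Total: 12535 days.
12535 mod 7 = 5, so 5 days after Tuesday is Sunday.

Sunday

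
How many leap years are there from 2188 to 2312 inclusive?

Years divisible by 4: 2188, 2192, …, 2312 — 32 in all.
Of these, 2200, 2300 are divisible by 100 but not 400, so not leap.
Leap years: 32 − 2 = 30.

30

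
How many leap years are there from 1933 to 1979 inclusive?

Years divisible by 4 in [1933, 1979]: 1936, 1940, 1944, 1948, 1952, 1956, 1960, 1964, 1968, 1972, 1976.
No century exceptions apply. Count: 11.

11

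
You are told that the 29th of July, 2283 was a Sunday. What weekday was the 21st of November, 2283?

July 2283: 31 − 29 = 2 days remain.
Then August (31), September (30), October (31): 31 + 30 + 31 = 92 days.
November 1–21, 2283: 21 days.
Total: 2 + 92 + 21 = 115 days.
115 mod 7 = 3, so 3 days after Sunday is Wednesday.

Wednesday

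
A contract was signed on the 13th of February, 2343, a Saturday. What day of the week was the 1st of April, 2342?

Count forward from the earlier date (April 1, 2342) to the later (February 13, 2343):
April 2342: 30 − 1 = 29 days remain.
Then 9 full months totalling 276 days.
February 1–13, 2343: 13 days (2343 is not a leap year).
Residual: 318 days.
Total: 318 days.
318 mod 7 = 3, so 3 days before Saturday is Wednesday.

Wednesday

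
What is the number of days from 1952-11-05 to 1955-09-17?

November 5, 1952 → November 5, 1953: 365 days.
November 5, 1953 → November 5, 1954: 365 days.
November 1954: 30 − 5 = 25 days remain.
Then 9 full months totalling 274 days.
September 1–17, 1955: 17 days.
Residual: 316 days.
Total: 1046 days.

1046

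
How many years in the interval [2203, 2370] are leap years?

41

Years divisible by 4: 2204, 2208, …, 2368 — 42 in all.
Of these, 2300 is divisible by 100 but not 400, so not leap.
Leap years: 42 − 1 = 41.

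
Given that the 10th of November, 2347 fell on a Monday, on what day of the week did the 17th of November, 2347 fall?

Monday

Within November 2347: 17 − 10 = 7 days.
7 is a multiple of 7, so the 17th of November, 2347 falls on the same weekday: Monday.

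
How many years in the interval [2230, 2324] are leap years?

23

Years divisible by 4: 2232, 2236, …, 2324 — 24 in all.
Of these, 2300 is divisible by 100 but not 400, so not leap.
Leap years: 24 − 1 = 23.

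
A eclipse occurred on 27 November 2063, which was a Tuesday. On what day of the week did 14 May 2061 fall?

Saturday

Count forward from the earlier date (May 14, 2061) to the later (November 27, 2063):
May 2061: 31 − 14 = 17 days remain.
Then 29 full months totalling 883 days.
November 1–27, 2063: 27 days.
Total: 17 + 883 + 27 = 927 days.
927 mod 7 = 3, so 3 days before Tuesday is Saturday.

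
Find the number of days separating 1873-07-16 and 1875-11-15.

July 1873: 31 − 16 = 15 days remain.
Then 27 full months totalling 822 days.
November 1–15, 1875: 15 days.
Total: 15 + 822 + 15 = 852 days.

852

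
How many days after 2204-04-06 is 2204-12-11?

April 2204: 30 − 6 = 24 days remain.
Then May (31), June (30), July (31), August (31), September (30), October (31), November (30): 31 + 30 + 31 + 31 + 30 + 31 + 30 = 214 days.
December 1–11, 2204: 11 days.
Total: 24 + 214 + 11 = 249 days.

249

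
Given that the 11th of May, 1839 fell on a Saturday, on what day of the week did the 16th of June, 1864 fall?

From May 11, 1839 to May 11, 1864: 25 years, of which 7 contain a Feb 29 — 18×365 + 7×366 = 9132 days.
May 1864: 31 − 11 = 20 days remain.
June 1–16, 1864: 16 days.
Residual: 36 days.
Total: 9168 days.
9168 mod 7 = 5, so 5 days after Saturday is Thursday.

Thursday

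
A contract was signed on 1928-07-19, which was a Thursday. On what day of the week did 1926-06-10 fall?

Thursday

Count forward from the earlier date (June 10, 1926) to the later (July 19, 1928):
June 1926: 30 − 10 = 20 days remain.
Then 24 full months totalling 731 days.
July 1–19, 1928: 19 days.
Total: 20 + 731 + 19 = 770 days.
770 is a multiple of 7, so 1926-06-10 falls on the same weekday: Thursday.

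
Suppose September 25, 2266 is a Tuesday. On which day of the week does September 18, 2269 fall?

Saturday

September 25, 2266 → September 25, 2267: 365 days.
September 25, 2267 → September 25, 2268: 366 days (2268 is a leap year).
September 2268: 30 − 25 = 5 days remain.
Then 11 full months totalling 335 days.
September 1–18, 2269: 18 days.
Residual: 358 days.
Total: 1089 days.
1089 mod 7 = 4, so 4 days after Tuesday is Saturday.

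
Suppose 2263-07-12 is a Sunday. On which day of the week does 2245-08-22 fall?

Count forward from the earlier date (August 22, 2245) to the later (July 12, 2263):
Day-of-year of August 22, 2245: 234.
Day-of-year of July 12, 2263: 193.
2245 has 365 days, so 365 − 234 = 131 days remain in 2245.
Full years 2246–2262: 13 common + 4 leap = 13×365 + 4×366 = 6209 days.
Total: 131 + 6209 + 193 = 6533 days.
6533 mod 7 = 2, so 2 days before Sunday is Friday.

Friday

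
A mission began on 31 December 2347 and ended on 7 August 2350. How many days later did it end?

December 31, 2347 → December 31, 2348: 366 days (2348 is a leap year).
December 31, 2348 → December 31, 2349: 365 days.
December 2349: 31 − 31 = 0 days remain.
Then January (31), February 2350 (28), March (31), April (30), May (31), June (30), July (31): 31 + 28 + 31 + 30 + 31 + 30 + 31 = 212 days.
August 1–7, 2350: 7 days.
Residual: 219 days.
Total: 950 days.

950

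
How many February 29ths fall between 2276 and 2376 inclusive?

25

Years divisible by 4: 2276, 2280, …, 2376 — 26 in all.
Of these, 2300 is divisible by 100 but not 400, so not leap.
Leap years: 26 − 1 = 25.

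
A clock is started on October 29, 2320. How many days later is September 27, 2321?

333

October 2320: 31 − 29 = 2 days remain.
Then 10 full months totalling 304 days.
September 1–27, 2321: 27 days.
Total: 2 + 304 + 27 = 333 days.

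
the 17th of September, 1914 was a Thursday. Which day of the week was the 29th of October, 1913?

Wednesday

Count forward from the earlier date (October 29, 1913) to the later (September 17, 1914):
October 1913: 31 − 29 = 2 days remain.
Then 10 full months totalling 304 days.
September 1–17, 1914: 17 days.
Total: 2 + 304 + 17 = 323 days.
323 mod 7 = 1, so 1 day before Thursday is Wednesday.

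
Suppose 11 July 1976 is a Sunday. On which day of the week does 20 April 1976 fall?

Count forward from the earlier date (April 20, 1976) to the later (July 11, 1976):
April 1976: 30 − 20 = 10 days remain.
Then May (31), June (30): 31 + 30 = 61 days.
July 1–11, 1976: 11 days.
Total: 10 + 61 + 11 = 82 days.
82 mod 7 = 5, so 5 days before Sunday is Tuesday.

Tuesday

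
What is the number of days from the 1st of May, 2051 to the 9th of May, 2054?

1104

May 1, 2051 → May 1, 2052: 366 days (2052 is a leap year).
May 1, 2052 → May 1, 2053: 365 days.
May 1, 2053 → May 1, 2054: 365 days.
Within May 2054: 9 − 1 = 8 days.
Total: 1104 days.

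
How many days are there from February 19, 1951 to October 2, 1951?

225

February 1951: 28 − 19 = 9 days remain (1951 is not a leap year, so February has 28 days).
Then March (31), April (30), May (31), June (30), July (31), August (31), September (30): 31 + 30 + 31 + 30 + 31 + 31 + 30 = 214 days.
October 1–2, 1951: 2 days.
Total: 9 + 214 + 2 = 225 days.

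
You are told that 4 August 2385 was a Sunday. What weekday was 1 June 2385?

Saturday

Count forward from the earlier date (June 1, 2385) to the later (August 4, 2385):
June 2385: 30 − 1 = 29 days remain.
Then July (31): 31 days.
August 1–4, 2385: 4 days.
Total: 29 + 31 + 4 = 64 days.
64 mod 7 = 1, so 1 day before Sunday is Saturday.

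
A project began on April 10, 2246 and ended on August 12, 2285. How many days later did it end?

14369

Day-of-year of April 10, 2246: 100.
Day-of-year of August 12, 2285: 224.
2246 has 365 days, so 365 − 100 = 265 days remain in 2246.
Full years 2247–2284: 28 common + 10 leap = 28×365 + 10×366 = 13880 days.
Total: 265 + 13880 + 224 = 14369 days.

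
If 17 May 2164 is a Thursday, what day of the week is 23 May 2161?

Count forward from the earlier date (May 23, 2161) to the later (May 17, 2164):
May 23, 2161 → May 23, 2162: 365 days.
May 23, 2162 → May 23, 2163: 365 days.
May 2163: 31 − 23 = 8 days remain.
Then 11 full months totalling 335 days.
May 1–17, 2164: 17 days.
Residual: 360 days.
Total: 1090 days.
1090 mod 7 = 5, so 5 days before Thursday is Saturday.

Saturday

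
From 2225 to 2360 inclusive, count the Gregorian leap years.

33

Years divisible by 4: 2228, 2232, …, 2360 — 34 in all.
Of these, 2300 is divisible by 100 but not 400, so not leap.
Leap years: 34 − 1 = 33.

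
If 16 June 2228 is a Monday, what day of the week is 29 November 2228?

Saturday

June 2228: 30 − 16 = 14 days remain.
Then July (31), August (31), September (30), October (31): 31 + 31 + 30 + 31 = 123 days.
November 1–29, 2228: 29 days.
Total: 14 + 123 + 29 = 166 days.
166 mod 7 = 5, so 5 days after Monday is Saturday.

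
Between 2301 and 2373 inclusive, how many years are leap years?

18

Years divisible by 4: 2304, 2308, …, 2372 — 18 in all.
No century exceptions apply. Count: 18.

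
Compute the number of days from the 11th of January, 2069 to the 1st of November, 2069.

294

January 2069: 31 − 11 = 20 days remain.
Then 9 full months totalling 273 days.
November 1, 2069: 1 day.
Total: 20 + 273 + 1 = 294 days.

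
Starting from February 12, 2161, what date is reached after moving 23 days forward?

March 7, 2161

Count 23 days after February 12, 2161:
February 2161: 28 − 12 = 16 days remain (2161 is not a leap year, so February has 28 days).
March 1–7, 2161: 7 days.
Total: 16 + 7 = 23 days.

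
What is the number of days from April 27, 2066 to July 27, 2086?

Day-of-year of April 27, 2066: 117.
Day-of-year of July 27, 2086: 208.
2066 has 365 days, so 365 − 117 = 248 days remain in 2066.
Full years 2067–2085: 14 common + 5 leap = 14×365 + 5×366 = 6940 days.
Total: 248 + 6940 + 208 = 7396 days.

7396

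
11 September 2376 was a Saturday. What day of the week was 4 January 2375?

Count forward from the earlier date (January 4, 2375) to the later (September 11, 2376):
Day-of-year of January 4, 2375: 4.
Day-of-year of September 11, 2376: 255.
2375 has 365 days, so 365 − 4 = 361 days remain in 2375.
Total: 361 + 255 = 616 days.
616 is a multiple of 7, so 4 January 2375 falls on the same weekday: Saturday.

Saturday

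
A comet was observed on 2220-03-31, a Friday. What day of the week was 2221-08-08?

Day-of-year of March 31, 2220: 91.
Day-of-year of August 8, 2221: 220.
2220 has 366 days, so 366 − 91 = 275 days remain in 2220.
Total: 275 + 220 = 495 days.
495 mod 7 = 5, so 5 days after Friday is Wednesday.

Wednesday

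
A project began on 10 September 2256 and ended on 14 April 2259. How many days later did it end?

946

Day-of-year of September 10, 2256: 254.
Day-of-year of April 14, 2259: 104.
2256 has 366 days, so 366 − 254 = 112 days remain in 2256.
Full years: 2257: 365; 2258: 365. Sum = 730.
Total: 112 + 730 + 104 = 946 days.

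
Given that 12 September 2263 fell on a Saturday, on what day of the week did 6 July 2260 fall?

Count forward from the earlier date (July 6, 2260) to the later (September 12, 2263):
July 6, 2260 → July 6, 2261: 365 days.
July 6, 2261 → July 6, 2262: 365 days.
July 6, 2262 → July 6, 2263: 365 days.
July 2263: 31 − 6 = 25 days remain.
Then August (31): 31 days.
September 1–12, 2263: 12 days.
Residual: 68 days.
Total: 1163 days.
1163 mod 7 = 1, so 1 day before Saturday is Friday.

Friday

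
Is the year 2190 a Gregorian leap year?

No

2190 is not a leap year.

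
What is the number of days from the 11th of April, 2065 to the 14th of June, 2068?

April 11, 2065 → April 11, 2066: 365 days.
April 11, 2066 → April 11, 2067: 365 days.
April 11, 2067 → April 11, 2068: 366 days (2068 is a leap year).
April 2068: 30 − 11 = 19 days remain.
Then May (31): 31 days.
June 1–14, 2068: 14 days.
Residual: 64 days.
Total: 1160 days.

1160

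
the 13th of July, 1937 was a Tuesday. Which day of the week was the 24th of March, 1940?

Sunday

Day-of-year of July 13, 1937: 194.
Day-of-year of March 24, 1940: 84.
1937 has 365 days, so 365 − 194 = 171 days remain in 1937.
Full years: 1938: 365; 1939: 365. Sum = 730.
Total: 171 + 730 + 84 = 985 days.
985 mod 7 = 5, so 5 days after Tuesday is Sunday.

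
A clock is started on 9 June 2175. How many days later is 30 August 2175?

82

June 2175: 30 − 9 = 21 days remain.
Then July (31): 31 days.
August 1–30, 2175: 30 days.
Total: 21 + 31 + 30 = 82 days.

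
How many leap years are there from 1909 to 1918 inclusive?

2

Years divisible by 4 in [1909, 1918]: 1912, 1916.
No century exceptions apply. Count: 2.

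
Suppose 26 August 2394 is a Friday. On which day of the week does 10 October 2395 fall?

Tuesday

Day-of-year of August 26, 2394: 238.
Day-of-year of October 10, 2395: 283.
2394 has 365 days, so 365 − 238 = 127 days remain in 2394.
Total: 127 + 283 = 410 days.
410 mod 7 = 4, so 4 days after Friday is Tuesday.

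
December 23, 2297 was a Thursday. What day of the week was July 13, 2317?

Day-of-year of December 23, 2297: 357.
Day-of-year of July 13, 2317: 194.
2297 has 365 days, so 365 − 357 = 8 days remain in 2297.
Full years 2298–2316: 15 common + 4 leap = 15×365 + 4×366 = 6939 days.
Total: 8 + 6939 + 194 = 7141 days.
7141 mod 7 = 1, so 1 day after Thursday is Friday.

Friday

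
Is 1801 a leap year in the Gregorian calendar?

1801 is not a leap year.

No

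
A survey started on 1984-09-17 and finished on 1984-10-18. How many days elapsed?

September 1984: 30 − 17 = 13 days remain.
October 1–18, 1984: 18 days.
Total: 13 + 18 = 31 days.

31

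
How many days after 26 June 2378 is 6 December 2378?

163

June 2378: 30 − 26 = 4 days remain.
Then July (31), August (31), September (30), October (31), November (30): 31 + 31 + 30 + 31 + 30 = 153 days.
December 1–6, 2378: 6 days.
Total: 4 + 153 + 6 = 163 days.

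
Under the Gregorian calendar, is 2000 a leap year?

2000 is a leap year (divisible by 400).

Yes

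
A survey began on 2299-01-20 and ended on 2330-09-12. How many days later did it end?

11557

Day-of-year of January 20, 2299: 20.
Day-of-year of September 12, 2330: 255.
2299 has 365 days, so 365 − 20 = 345 days remain in 2299.
Full years 2300–2329: 23 common + 7 leap = 23×365 + 7×366 = 10957 days.
Total: 345 + 10957 + 255 = 11557 days.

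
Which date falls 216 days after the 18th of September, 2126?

the 22nd of April, 2127

Count 216 days after September 18, 2126:
Day-of-year of September 18, 2126: 261.
Day-of-year of April 22, 2127: 112.
2126 has 365 days, so 365 − 261 = 104 days remain in 2126.
Total: 104 + 112 = 216 days.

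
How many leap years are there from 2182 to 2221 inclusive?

9

Years divisible by 4 in [2182, 2221]: 2184, 2188, 2192, 2196, 2200, 2204, 2208, 2212, 2216, 2220.
Of these, 2200 is divisible by 100 but not 400, so not leap.
Leap years: 10 − 1 = 9.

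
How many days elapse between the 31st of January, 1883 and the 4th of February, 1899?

5848

From January 31, 1883 to January 31, 1899: 16 years, of which 4 contain a Feb 29 — 12×365 + 4×366 = 5844 days.
January 1899: 31 − 31 = 0 days remain.
February 1–4, 1899: 4 days (1899 is not a leap year).
Residual: 4 days.
Total: 5848 days.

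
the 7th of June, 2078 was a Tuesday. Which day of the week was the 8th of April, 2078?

Count forward from the earlier date (April 8, 2078) to the later (June 7, 2078):
April 2078: 30 − 8 = 22 days remain.
Then May (31): 31 days.
June 1–7, 2078: 7 days.
Total: 22 + 31 + 7 = 60 days.
60 mod 7 = 4, so 4 days before Tuesday is Friday.

Friday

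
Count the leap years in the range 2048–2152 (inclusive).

Years divisible by 4: 2048, 2052, …, 2152 — 27 in all.
Of these, 2100 is divisible by 100 but not 400, so not leap.
Leap years: 27 − 1 = 26.

26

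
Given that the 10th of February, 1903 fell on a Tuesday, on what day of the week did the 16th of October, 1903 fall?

Friday

February 1903: 28 − 10 = 18 days remain (1903 is not a leap year, so February has 28 days).
Then March (31), April (30), May (31), June (30), July (31), August (31), September (30): 31 + 30 + 31 + 30 + 31 + 31 + 30 = 214 days.
October 1–16, 1903: 16 days.
Total: 18 + 214 + 16 = 248 days.
248 mod 7 = 3, so 3 days after Tuesday is Friday.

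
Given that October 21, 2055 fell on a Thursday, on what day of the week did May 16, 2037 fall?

Count forward from the earlier date (May 16, 2037) to the later (October 21, 2055):
Day-of-year of May 16, 2037: 136.
Day-of-year of October 21, 2055: 294.
2037 has 365 days, so 365 − 136 = 229 days remain in 2037.
Full years 2038–2054: 13 common + 4 leap = 13×365 + 4×366 = 6209 days.
Total: 229 + 6209 + 294 = 6732 days.
6732 mod 7 = 5, so 5 days before Thursday is Saturday.

Saturday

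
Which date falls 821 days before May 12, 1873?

February 11, 1871

Count 821 days before May 12, 1873:
Day-of-year of February 11, 1871: 42.
Day-of-year of May 12, 1873: 132.
1871 has 365 days, so 365 − 42 = 323 days remain in 1871.
Full years: 1872: 366. Sum = 366.
Total: 323 + 366 + 132 = 821 days.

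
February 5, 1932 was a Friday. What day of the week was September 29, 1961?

Friday

From February 5, 1932 to February 5, 1961: 29 years, of which 8 contain a Feb 29 — 21×365 + 8×366 = 10593 days.
February 1961: 28 − 5 = 23 days remain (1961 is not a leap year, so February has 28 days).
Then March (31), April (30), May (31), June (30), July (31), August (31): 31 + 30 + 31 + 30 + 31 + 31 = 184 days.
September 1–29, 1961: 29 days.
Residual: 236 days.
Total: 10829 days.
10829 is a multiple of 7, so September 29, 1961 falls on the same weekday: Friday.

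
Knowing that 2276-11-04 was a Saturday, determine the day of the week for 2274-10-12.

Monday

Count forward from the earlier date (October 12, 2274) to the later (November 4, 2276):
October 2274: 31 − 12 = 19 days remain.
Then 24 full months totalling 731 days.
November 1–4, 2276: 4 days.
Total: 19 + 731 + 4 = 754 days.
754 mod 7 = 5, so 5 days before Saturday is Monday.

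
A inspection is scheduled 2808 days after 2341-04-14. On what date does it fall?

2348-12-21

Count 2808 days after April 14, 2341:
Day-of-year of April 14, 2341: 104.
Day-of-year of December 21, 2348: 356.
2341 has 365 days, so 365 − 104 = 261 days remain in 2341.
Full years: 2342: 365; 2343: 365; 2344: 366; 2345: 365; 2346: 365; 2347: 365. Sum = 2191.
Total: 261 + 2191 + 356 = 2808 days.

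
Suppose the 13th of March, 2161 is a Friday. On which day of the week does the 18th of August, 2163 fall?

March 2161: 31 − 13 = 18 days remain.
Then 28 full months totalling 852 days.
August 1–18, 2163: 18 days.
Total: 18 + 852 + 18 = 888 days.
888 mod 7 = 6, so 6 days after Friday is Thursday.

Thursday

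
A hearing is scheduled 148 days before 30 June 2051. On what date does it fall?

2 February 2051

Count 148 days before June 30, 2051:
February 2051: 28 − 2 = 26 days remain (2051 is not a leap year, so February has 28 days).
Then March (31), April (30), May (31): 31 + 30 + 31 = 92 days.
June 1–30, 2051: 30 days.
Total: 26 + 92 + 30 = 148 days.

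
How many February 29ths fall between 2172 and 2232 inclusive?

15

Years divisible by 4: 2172, 2176, …, 2232 — 16 in all.
Of these, 2200 is divisible by 100 but not 400, so not leap.
Leap years: 16 − 1 = 15.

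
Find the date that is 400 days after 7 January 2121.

11 February 2122

Count 400 days after January 7, 2121:
January 7, 2121 → January 7, 2122: 365 days.
January 2122: 31 − 7 = 24 days remain.
February 1–11, 2122: 11 days (2122 is not a leap year).
Residual: 35 days.
Total: 400 days.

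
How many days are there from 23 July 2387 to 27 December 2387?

July 2387: 31 − 23 = 8 days remain.
Then August (31), September (30), October (31), November (30): 31 + 30 + 31 + 30 = 122 days.
December 1–27, 2387: 27 days.
Total: 8 + 122 + 27 = 157 days.

157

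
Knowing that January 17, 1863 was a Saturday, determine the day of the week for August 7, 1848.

Count forward from the earlier date (August 7, 1848) to the later (January 17, 1863):
From August 7, 1848 to August 7, 1862: 14 years, of which 3 contain a Feb 29 — 11×365 + 3×366 = 5113 days.
August 1862: 31 − 7 = 24 days remain.
Then September (30), October (31), November (30), December (31): 30 + 31 + 30 + 31 = 122 days.
January 1–17, 1863: 17 days.
Residual: 163 days.
Total: 5276 days.
5276 mod 7 = 5, so 5 days before Saturday is Monday.

Monday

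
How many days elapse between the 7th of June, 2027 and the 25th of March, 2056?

10519

From June 7, 2027 to June 7, 2055: 28 years, of which 7 contain a Feb 29 — 21×365 + 7×366 = 10227 days.
June 2055: 30 − 7 = 23 days remain.
Then July (31), August (31), September (30), October (31), November (30), December (31), January (31), February 2056 (29): 31 + 31 + 30 + 31 + 30 + 31 + 31 + 29 = 244 days.
March 1–25, 2056: 25 days.
Residual: 292 days.
Total: 10519 days.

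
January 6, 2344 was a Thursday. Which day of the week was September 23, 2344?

January 2344: 31 − 6 = 25 days remain.
Then February 2344 (29), March (31), April (30), May (31), June (30), July (31), August (31): 29 + 31 + 30 + 31 + 30 + 31 + 31 = 213 days.
September 1–23, 2344: 23 days.
Total: 25 + 213 + 23 = 261 days.
261 mod 7 = 2, so 2 days after Thursday is Saturday.

Saturday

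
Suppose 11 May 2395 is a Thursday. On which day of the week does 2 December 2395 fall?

Saturday

May 2395: 31 − 11 = 20 days remain.
Then June (30), July (31), August (31), September (30), October (31), November (30): 30 + 31 + 31 + 30 + 31 + 30 = 183 days.
December 1–2, 2395: 2 days.
Total: 20 + 183 + 2 = 205 days.
205 mod 7 = 2, so 2 days after Thursday is Saturday.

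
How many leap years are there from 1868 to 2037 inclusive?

42

Years divisible by 4: 1868, 1872, …, 2036 — 43 in all.
Of these, 1900 is divisible by 100 but not 400, so not leap.
2000 is divisible by 400, so still leap.
Leap years: 43 − 1 = 42.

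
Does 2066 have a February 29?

No

2066 is not a leap year.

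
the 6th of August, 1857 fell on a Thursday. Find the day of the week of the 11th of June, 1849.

Count forward from the earlier date (June 11, 1849) to the later (August 6, 1857):
Day-of-year of June 11, 1849: 162.
Day-of-year of August 6, 1857: 218.
1849 has 365 days, so 365 − 162 = 203 days remain in 1849.
Full years 1850–1856: 5 common + 2 leap = 5×365 + 2×366 = 2557 days.
Total: 203 + 2557 + 218 = 2978 days.
2978 mod 7 = 3, so 3 days before Thursday is Monday.

Monday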